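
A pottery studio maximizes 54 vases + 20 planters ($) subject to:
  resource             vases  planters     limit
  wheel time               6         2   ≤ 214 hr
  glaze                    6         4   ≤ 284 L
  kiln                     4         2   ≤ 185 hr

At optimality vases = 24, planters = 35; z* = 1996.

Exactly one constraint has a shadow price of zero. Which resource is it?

wheel time: 214/214 (binding)
glaze: 284/284 (binding)
kiln: 166/185 (slack 19)
By complementary slackness, a constraint with positive slack has shadow price 0 → kiln.

kiln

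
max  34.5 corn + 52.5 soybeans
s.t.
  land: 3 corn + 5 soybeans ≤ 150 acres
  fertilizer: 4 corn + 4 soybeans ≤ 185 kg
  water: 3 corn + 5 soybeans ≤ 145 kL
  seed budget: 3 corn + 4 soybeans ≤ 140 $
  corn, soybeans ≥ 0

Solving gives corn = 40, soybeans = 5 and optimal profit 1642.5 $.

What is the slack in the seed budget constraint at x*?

seed budget used = 3·40 + 4·5 = 140; slack = 140 − 140 = 0.

0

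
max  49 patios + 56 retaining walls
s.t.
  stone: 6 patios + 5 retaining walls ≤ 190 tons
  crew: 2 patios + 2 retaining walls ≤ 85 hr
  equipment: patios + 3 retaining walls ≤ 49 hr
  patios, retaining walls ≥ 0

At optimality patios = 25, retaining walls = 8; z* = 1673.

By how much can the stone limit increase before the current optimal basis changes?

Binding constraints: stone, equipment. The basis is B = [[6,5],[1,3]] with det 13.
Per unit increase in stone, x* moves by d = (0.2308, -0.0769).
The basis stays optimal until crew becomes binding; allowable increase = 61.75 tons.

61.75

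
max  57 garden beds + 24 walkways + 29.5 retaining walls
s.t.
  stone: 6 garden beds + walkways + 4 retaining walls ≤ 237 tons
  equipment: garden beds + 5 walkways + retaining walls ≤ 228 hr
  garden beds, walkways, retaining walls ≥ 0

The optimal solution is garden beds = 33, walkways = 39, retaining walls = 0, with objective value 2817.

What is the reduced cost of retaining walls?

At the optimum: stone uses 237 of 237 (binding); equipment uses 228 of 228 (binding).
From A_Bᵀ y = c: 6·y_stone + 1·y_equipment = 57; 1·y_stone + 5·y_equipment = 24.
This yields shadow prices y_stone = 9, y_equipment = 3.
Reduced cost of retaining walls: c₃ − yᵀa₃ = 29.5 − (9·4 + 3·1) = 29.5 − 39 = -9.5.

-9.5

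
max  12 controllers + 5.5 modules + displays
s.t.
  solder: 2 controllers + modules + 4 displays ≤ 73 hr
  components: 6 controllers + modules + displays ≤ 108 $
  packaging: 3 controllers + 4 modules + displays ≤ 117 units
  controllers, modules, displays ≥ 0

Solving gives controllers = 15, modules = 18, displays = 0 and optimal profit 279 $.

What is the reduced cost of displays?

-1.5

Binding: components and packaging. Non-binding: solder (25 unused).
Since solder is not tight, its dual is 0.
From A_Bᵀ y = c: 6·y_components + 3·y_packaging = 12; 1·y_components + 4·y_packaging = 5.5.
This yields shadow prices y_components = 1.5, y_packaging = 1.
Reduced cost of displays: c₃ − yᵀa₃ = 1 − (1.5·1 + 1·1) = 1 − 2.5 = -1.5.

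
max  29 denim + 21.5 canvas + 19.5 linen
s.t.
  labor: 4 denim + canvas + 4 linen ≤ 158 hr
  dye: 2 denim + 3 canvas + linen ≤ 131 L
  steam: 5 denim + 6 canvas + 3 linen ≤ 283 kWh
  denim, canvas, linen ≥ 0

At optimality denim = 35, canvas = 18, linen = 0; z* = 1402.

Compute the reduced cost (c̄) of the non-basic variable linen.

At the optimum: labor uses 158 of 158 (binding); dye uses 124 of 131 (slack = 7); steam uses 283 of 283 (binding).
Slack constraints have shadow price 0 (complementary slackness).
Dual feasibility on the basic columns requires 4·y_labor + 5·y_steam = 29, 1·y_labor + 6·y_steam = 21.5.
→ y_labor = 3.5 and y_steam = 3.
Reduced cost of linen: c₃ − yᵀa₃ = 19.5 − (3.5·4 + 3·3) = 19.5 − 23 = -3.5.

-3.5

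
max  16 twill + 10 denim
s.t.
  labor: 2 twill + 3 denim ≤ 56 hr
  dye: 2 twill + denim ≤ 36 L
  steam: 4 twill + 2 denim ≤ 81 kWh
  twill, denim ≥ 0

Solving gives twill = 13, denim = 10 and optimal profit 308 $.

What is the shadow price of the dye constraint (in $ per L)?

Binding: labor and dye. Non-binding: steam (9 unused).
Since steam is not tight, its dual is 0.
The binding rows give the dual system: 2·y_labor + 2·y_dye = 16 and 3·y_labor + 1·y_dye = 10.
This yields shadow prices y_labor = 1, y_dye = 7.
Shadow price of dye = 7.

7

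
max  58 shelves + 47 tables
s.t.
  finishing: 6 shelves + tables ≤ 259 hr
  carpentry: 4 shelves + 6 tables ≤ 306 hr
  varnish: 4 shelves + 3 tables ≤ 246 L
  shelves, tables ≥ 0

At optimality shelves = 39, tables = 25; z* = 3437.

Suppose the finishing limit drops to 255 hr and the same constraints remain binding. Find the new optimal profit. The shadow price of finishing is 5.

Δb = -4, so new z* = 3437 + (5)·(-4) = 3437 − 20 = 3417.

3417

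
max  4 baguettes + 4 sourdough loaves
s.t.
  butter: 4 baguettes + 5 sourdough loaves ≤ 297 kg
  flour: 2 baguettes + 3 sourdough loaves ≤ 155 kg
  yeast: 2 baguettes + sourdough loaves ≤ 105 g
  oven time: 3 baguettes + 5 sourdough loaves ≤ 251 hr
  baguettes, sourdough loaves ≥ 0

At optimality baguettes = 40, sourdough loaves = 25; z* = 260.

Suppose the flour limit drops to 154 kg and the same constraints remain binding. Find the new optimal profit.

Binding: flour and yeast. Non-binding: butter (12 unused), oven time (6 unused).
By complementary slackness, y = 0 for the non-binding constraints.
From A_Bᵀ y = c: 2·y_flour + 2·y_yeast = 4; 3·y_flour + 1·y_yeast = 4.
→ y_flour = 1 and y_yeast = 1.
Δz = y_flour·Δb = 1 × (-1) = -1, so new z* = 260 − 1 = 259.

259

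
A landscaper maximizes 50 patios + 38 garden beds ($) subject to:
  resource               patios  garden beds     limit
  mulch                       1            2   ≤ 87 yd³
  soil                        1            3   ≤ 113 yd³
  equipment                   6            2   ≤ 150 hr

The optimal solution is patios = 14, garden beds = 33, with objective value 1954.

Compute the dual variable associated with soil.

At the optimum: mulch uses 80 of 87 (slack = 7); soil uses 113 of 113 (binding); equipment uses 150 of 150 (binding).
Since mulch is not tight, its dual is 0.
Dual feasibility on the basic columns requires 1·y_soil + 6·y_equipment = 50, 3·y_soil + 2·y_equipment = 38.
Solving: y_soil = 8, y_equipment = 7.
Shadow price of soil = 8.

8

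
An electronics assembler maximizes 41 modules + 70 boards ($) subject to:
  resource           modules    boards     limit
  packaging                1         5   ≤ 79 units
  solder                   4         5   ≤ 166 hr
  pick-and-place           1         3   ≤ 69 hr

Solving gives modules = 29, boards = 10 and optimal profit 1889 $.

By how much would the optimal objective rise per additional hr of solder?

At the optimum: packaging uses 79 of 79 (binding); solder uses 166 of 166 (binding); pick-and-place uses 59 of 69 (slack = 10).
By complementary slackness, y = 0 for the non-binding constraint.
Dual feasibility on the basic columns requires 1·y_packaging + 4·y_solder = 41, 5·y_packaging + 5·y_solder = 70.
→ y_packaging = 5 and y_solder = 9.
Shadow price of solder = 9.

9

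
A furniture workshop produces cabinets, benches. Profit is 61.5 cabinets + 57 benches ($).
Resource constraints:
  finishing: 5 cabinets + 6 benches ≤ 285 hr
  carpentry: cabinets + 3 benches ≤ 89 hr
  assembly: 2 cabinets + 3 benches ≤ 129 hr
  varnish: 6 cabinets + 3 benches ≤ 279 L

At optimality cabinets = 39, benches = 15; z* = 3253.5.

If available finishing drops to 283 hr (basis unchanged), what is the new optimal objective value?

3238.5

Binding: finishing and varnish. Non-binding: carpentry (5 unused), assembly (6 unused).
Slack constraints have shadow price 0 (complementary slackness).
From A_Bᵀ y = c: 5·y_finishing + 6·y_varnish = 61.5; 6·y_finishing + 3·y_varnish = 57.
→ y_finishing = 7.5 and y_varnish = 4.
Δz = y_finishing·Δb = 7.5 × (-2) = -15, so new z* = 3253.5 − 15 = 3238.5.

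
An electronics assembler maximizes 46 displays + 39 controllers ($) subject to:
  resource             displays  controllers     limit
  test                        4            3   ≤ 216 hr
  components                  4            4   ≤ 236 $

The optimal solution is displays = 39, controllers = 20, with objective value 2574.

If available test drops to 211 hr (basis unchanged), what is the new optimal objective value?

At the optimum: test uses 216 of 216 (binding); components uses 236 of 236 (binding).
The binding rows give the dual system: 4·y_test + 4·y_components = 46 and 3·y_test + 4·y_components = 39.
This yields shadow prices y_test = 7, y_components = 4.5.
Δz = y_test·Δb = 7 × (-5) = -35, so new z* = 2574 − 35 = 2539.

2539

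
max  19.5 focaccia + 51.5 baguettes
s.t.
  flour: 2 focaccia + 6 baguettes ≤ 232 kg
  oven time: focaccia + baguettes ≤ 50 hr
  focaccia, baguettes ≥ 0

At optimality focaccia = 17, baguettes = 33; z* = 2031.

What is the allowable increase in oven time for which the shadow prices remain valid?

66

Binding constraints: flour, oven time. The basis is B = [[2,6],[1,1]] with det -4.
Per unit increase in oven time, x* moves by d = (1.5, -0.5).
The basis stays optimal until baguettes reaches 0; allowable increase = 66 hr.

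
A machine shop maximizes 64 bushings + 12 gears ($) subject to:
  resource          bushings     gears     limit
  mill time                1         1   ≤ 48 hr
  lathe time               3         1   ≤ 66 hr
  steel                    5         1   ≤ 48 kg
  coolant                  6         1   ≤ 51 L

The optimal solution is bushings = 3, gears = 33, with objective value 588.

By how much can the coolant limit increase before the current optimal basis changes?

6.6

Binding constraints: steel, coolant. The basis is B = [[5,1],[6,1]] with det -1.
Per unit increase in coolant, x* moves by d = (1, -5).
The basis stays optimal until gears reaches 0; allowable increase = 6.6 L.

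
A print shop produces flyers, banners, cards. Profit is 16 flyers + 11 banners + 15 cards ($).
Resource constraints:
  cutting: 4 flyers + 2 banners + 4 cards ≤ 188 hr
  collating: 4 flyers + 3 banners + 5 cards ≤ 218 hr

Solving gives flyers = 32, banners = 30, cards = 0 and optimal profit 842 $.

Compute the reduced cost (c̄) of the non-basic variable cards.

-4

At the optimum: cutting uses 188 of 188 (binding); collating uses 218 of 218 (binding).
From A_Bᵀ y = c: 4·y_cutting + 4·y_collating = 16; 2·y_cutting + 3·y_collating = 11.
Solving: y_cutting = 1, y_collating = 3.
Reduced cost of cards: c₃ − yᵀa₃ = 15 − (1·4 + 3·5) = 15 − 19 = -4.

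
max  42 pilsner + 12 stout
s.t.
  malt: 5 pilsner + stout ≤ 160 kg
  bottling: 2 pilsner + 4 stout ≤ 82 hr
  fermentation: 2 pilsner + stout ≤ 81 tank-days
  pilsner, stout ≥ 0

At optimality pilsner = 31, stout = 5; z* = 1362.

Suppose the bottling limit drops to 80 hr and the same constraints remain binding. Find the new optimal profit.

Check each constraint at x*: malt 160/160 (tight); bottling 82/82 (tight); fermentation 67/81 (slack 14).
Since fermentation is not tight, its dual is 0.
Dual feasibility on the basic columns requires 5·y_malt + 2·y_bottling = 42, 1·y_malt + 4·y_bottling = 12.
→ y_malt = 8 and y_bottling = 1.
Δz = y_bottling·Δb = 1 × (-2) = -2, so new z* = 1362 − 2 = 1360.

1360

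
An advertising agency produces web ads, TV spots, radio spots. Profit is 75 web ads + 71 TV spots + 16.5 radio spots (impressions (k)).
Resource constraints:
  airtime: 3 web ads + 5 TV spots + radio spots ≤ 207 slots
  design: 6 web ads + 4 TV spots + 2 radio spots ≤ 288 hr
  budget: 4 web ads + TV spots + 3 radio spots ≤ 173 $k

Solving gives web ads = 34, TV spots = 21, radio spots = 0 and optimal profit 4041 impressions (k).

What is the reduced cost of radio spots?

Check each constraint at x*: airtime 207/207 (tight); design 288/288 (tight); budget 157/173 (slack 16).
By complementary slackness, y = 0 for the non-binding constraint.
From A_Bᵀ y = c: 3·y_airtime + 6·y_design = 75; 5·y_airtime + 4·y_design = 71.
→ y_airtime = 7 and y_design = 9.
Reduced cost of radio spots: c₃ − yᵀa₃ = 16.5 − (7·1 + 9·2) = 16.5 − 25 = -8.5.

-8.5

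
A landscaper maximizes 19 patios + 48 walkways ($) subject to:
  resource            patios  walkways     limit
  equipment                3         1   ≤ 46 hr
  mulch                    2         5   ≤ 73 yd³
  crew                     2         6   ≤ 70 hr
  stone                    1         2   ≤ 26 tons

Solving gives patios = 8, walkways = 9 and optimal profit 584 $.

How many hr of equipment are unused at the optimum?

13

equipment used = 3·8 + 1·9 = 33; slack = 46 − 33 = 13.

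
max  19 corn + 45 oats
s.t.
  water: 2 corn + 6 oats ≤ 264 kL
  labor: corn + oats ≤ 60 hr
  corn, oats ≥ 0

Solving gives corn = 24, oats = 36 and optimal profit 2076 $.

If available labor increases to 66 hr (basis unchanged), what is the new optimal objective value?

2112

Both water and labor are binding at x*.
From A_Bᵀ y = c: 2·y_water + 1·y_labor = 19; 6·y_water + 1·y_labor = 45.
This yields shadow prices y_water = 6.5, y_labor = 6.
Δz = y_labor·Δb = 6 × (6) = 36, so new z* = 2076 + 36 = 2112.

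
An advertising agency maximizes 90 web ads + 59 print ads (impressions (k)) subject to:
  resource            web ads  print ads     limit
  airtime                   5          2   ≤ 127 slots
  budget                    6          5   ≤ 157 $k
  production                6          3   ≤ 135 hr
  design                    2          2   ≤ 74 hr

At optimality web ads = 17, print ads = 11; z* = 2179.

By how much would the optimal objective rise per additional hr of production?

At the optimum: airtime uses 107 of 127 (slack = 20); budget uses 157 of 157 (binding); production uses 135 of 135 (binding); design uses 56 of 74 (slack = 18).
Since airtime, design are not tight, their duals are 0.
Dual feasibility on the basic columns requires 6·y_budget + 6·y_production = 90, 5·y_budget + 3·y_production = 59.
Solving: y_budget = 7, y_production = 8.
Shadow price of production = 8.

8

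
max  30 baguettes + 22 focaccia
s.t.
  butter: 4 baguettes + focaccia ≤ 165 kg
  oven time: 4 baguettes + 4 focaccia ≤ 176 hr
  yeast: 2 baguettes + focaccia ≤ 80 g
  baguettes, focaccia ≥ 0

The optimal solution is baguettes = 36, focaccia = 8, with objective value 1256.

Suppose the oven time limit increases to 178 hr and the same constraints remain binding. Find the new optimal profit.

1263

At the optimum: butter uses 152 of 165 (slack = 13); oven time uses 176 of 176 (binding); yeast uses 80 of 80 (binding).
Slack constraints have shadow price 0 (complementary slackness).
Dual feasibility on the basic columns requires 4·y_oven time + 2·y_yeast = 30, 4·y_oven time + 1·y_yeast = 22.
This yields shadow prices y_oven time = 3.5, y_yeast = 8.
Δz = y_oven time·Δb = 3.5 × (2) = 7, so new z* = 1256 + 7 = 1263.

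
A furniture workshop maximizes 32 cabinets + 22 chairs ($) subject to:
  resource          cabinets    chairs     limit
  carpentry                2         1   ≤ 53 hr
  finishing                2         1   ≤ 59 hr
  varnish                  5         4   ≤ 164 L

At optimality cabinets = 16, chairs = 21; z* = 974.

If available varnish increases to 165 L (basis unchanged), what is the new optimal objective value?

At the optimum: carpentry uses 53 of 53 (binding); finishing uses 53 of 59 (slack = 6); varnish uses 164 of 164 (binding).
Since finishing is not tight, its dual is 0.
The binding rows give the dual system: 2·y_carpentry + 5·y_varnish = 32 and 1·y_carpentry + 4·y_varnish = 22.
Solving: y_carpentry = 6, y_varnish = 4.
Δz = y_varnish·Δb = 4 × (1) = 4, so new z* = 974 + 4 = 978.

978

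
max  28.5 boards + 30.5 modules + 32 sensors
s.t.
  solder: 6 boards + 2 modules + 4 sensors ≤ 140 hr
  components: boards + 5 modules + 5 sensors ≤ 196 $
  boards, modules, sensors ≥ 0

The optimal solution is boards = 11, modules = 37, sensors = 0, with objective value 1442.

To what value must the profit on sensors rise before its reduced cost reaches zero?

Check each constraint at x*: solder 140/140 (tight); components 196/196 (tight).
Dual feasibility on the basic columns requires 6·y_solder + 1·y_components = 28.5, 2·y_solder + 5·y_components = 30.5.
This yields shadow prices y_solder = 4, y_components = 4.5.
sensors enters the basis when its profit ≥ yᵀa₃ = 4·4 + 4.5·5 = 38.5.

38.5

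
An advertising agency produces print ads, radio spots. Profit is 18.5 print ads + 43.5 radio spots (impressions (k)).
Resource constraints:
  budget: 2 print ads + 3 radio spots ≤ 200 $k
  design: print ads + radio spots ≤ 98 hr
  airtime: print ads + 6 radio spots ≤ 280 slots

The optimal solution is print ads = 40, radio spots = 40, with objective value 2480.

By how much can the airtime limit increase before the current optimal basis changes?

Binding constraints: budget, airtime. The basis is B = [[2,3],[1,6]] with det 9.
Per unit increase in airtime, x* moves by d = (-0.3333, 0.2222).
The basis stays optimal until print ads reaches 0; allowable increase = 120 slots.

120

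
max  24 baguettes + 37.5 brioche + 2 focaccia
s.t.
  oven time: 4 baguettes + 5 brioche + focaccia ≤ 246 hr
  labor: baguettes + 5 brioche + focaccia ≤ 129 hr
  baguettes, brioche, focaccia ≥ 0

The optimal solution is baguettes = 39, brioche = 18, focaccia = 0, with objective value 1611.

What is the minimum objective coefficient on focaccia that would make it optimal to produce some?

Check each constraint at x*: oven time 246/246 (tight); labor 129/129 (tight).
Dual feasibility on the basic columns requires 4·y_oven time + 1·y_labor = 24, 5·y_oven time + 5·y_labor = 37.5.
This yields shadow prices y_oven time = 5.5, y_labor = 2.
focaccia enters the basis when its profit ≥ yᵀa₃ = 5.5·1 + 2·1 = 7.5.

7.5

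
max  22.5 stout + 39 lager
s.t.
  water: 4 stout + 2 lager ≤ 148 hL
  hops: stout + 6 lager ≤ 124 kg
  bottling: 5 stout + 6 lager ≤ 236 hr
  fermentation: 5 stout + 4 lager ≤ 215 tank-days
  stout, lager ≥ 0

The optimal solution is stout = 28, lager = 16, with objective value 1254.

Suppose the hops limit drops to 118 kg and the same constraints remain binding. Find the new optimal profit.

1239

Check each constraint at x*: water 144/148 (slack 4); hops 124/124 (tight); bottling 236/236 (tight); fermentation 204/215 (slack 11).
Slack constraints have shadow price 0 (complementary slackness).
The binding rows give the dual system: 1·y_hops + 5·y_bottling = 22.5 and 6·y_hops + 6·y_bottling = 39.
→ y_hops = 2.5 and y_bottling = 4.
Δz = y_hops·Δb = 2.5 × (-6) = -15, so new z* = 1254 − 15 = 1239.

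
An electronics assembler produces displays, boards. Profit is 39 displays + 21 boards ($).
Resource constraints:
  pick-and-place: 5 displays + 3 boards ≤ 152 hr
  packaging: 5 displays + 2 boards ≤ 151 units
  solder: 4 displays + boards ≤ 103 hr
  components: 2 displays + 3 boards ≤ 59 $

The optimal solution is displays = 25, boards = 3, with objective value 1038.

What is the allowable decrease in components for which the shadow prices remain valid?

Binding constraints: solder, components. The basis is B = [[4,1],[2,3]] with det 10.
Per unit decrease in components, x* moves by d = (0.1, -0.4).
The basis stays optimal until boards reaches 0; allowable decrease = 7.5 $.

7.5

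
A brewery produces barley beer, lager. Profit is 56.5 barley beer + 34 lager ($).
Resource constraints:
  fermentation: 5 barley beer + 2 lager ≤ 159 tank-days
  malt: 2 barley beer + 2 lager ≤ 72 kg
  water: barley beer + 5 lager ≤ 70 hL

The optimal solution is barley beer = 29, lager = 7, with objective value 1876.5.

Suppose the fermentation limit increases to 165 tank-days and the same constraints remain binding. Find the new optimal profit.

1921.5

Check each constraint at x*: fermentation 159/159 (tight); malt 72/72 (tight); water 64/70 (slack 6).
By complementary slackness, y = 0 for the non-binding constraint.
From A_Bᵀ y = c: 5·y_fermentation + 2·y_malt = 56.5; 2·y_fermentation + 2·y_malt = 34.
This yields shadow prices y_fermentation = 7.5, y_malt = 9.5.
Δz = y_fermentation·Δb = 7.5 × (6) = 45, so new z* = 1876.5 + 45 = 1921.5.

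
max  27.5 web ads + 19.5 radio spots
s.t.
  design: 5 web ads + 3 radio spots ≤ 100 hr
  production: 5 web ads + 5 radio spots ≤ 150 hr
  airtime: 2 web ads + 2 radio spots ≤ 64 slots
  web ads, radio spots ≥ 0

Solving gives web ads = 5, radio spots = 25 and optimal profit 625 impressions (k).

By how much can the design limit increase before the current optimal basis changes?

Binding constraints: design, production. The basis is B = [[5,3],[5,5]] with det 10.
Per unit increase in design, x* moves by d = (0.5, -0.5).
The basis stays optimal until radio spots reaches 0; allowable increase = 50 hr.

50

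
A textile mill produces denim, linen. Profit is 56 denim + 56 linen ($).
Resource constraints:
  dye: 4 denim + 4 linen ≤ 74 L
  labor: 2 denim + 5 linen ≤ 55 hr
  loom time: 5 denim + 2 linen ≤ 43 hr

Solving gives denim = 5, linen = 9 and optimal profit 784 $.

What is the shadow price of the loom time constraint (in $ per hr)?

8

At the optimum: dye uses 56 of 74 (slack = 18); labor uses 55 of 55 (binding); loom time uses 43 of 43 (binding).
Since dye is not tight, its dual is 0.
Dual feasibility on the basic columns requires 2·y_labor + 5·y_loom time = 56, 5·y_labor + 2·y_loom time = 56.
Solving: y_labor = 8, y_loom time = 8.
Shadow price of loom time = 8.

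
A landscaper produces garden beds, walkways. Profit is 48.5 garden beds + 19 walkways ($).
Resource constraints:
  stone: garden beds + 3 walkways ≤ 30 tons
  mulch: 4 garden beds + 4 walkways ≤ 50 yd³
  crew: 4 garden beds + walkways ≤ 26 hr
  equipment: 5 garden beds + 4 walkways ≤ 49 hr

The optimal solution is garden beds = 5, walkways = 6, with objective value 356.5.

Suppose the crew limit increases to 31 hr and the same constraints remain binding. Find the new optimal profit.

Binding: crew and equipment. Non-binding: stone (7 unused), mulch (6 unused).
Since stone, mulch are not tight, their duals are 0.
The binding rows give the dual system: 4·y_crew + 5·y_equipment = 48.5 and 1·y_crew + 4·y_equipment = 19.
This yields shadow prices y_crew = 9, y_equipment = 2.5.
Δz = y_crew·Δb = 9 × (5) = 45, so new z* = 356.5 + 45 = 401.5.

401.5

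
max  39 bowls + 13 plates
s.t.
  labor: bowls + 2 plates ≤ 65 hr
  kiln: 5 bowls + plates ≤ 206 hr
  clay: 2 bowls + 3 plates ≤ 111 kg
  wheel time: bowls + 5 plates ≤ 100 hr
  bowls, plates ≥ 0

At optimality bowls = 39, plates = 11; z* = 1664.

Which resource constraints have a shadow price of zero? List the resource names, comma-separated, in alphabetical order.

labor: 61/65 (slack 4)
kiln: 206/206 (binding)
clay: 111/111 (binding)
wheel time: 94/100 (slack 6)
By complementary slackness, a constraint with positive slack has shadow price 0 → labor, wheel time.

labor, wheel time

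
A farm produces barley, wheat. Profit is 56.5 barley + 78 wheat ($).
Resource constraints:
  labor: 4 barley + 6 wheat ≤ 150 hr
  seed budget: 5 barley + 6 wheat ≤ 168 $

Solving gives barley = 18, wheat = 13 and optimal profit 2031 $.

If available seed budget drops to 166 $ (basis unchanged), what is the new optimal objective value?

2022

Both labor and seed budget are binding at x*.
From A_Bᵀ y = c: 4·y_labor + 5·y_seed budget = 56.5; 6·y_labor + 6·y_seed budget = 78.
This yields shadow prices y_labor = 8.5, y_seed budget = 4.5.
Δz = y_seed budget·Δb = 4.5 × (-2) = -9, so new z* = 2031 − 9 = 2022.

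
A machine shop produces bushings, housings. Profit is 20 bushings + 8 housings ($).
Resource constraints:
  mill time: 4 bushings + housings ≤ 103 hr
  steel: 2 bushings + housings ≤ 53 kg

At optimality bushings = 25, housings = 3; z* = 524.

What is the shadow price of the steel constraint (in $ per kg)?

6

Check each constraint at x*: mill time 103/103 (tight); steel 53/53 (tight).
Dual feasibility on the basic columns requires 4·y_mill time + 2·y_steel = 20, 1·y_mill time + 1·y_steel = 8.
This yields shadow prices y_mill time = 2, y_steel = 6.
Shadow price of steel = 6.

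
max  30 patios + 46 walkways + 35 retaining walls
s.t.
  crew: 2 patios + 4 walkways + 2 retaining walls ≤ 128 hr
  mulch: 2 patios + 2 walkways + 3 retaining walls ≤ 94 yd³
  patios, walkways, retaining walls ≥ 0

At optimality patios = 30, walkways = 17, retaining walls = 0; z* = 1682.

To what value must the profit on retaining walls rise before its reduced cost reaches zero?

Both crew and mulch are binding at x*.
From A_Bᵀ y = c: 2·y_crew + 2·y_mulch = 30; 4·y_crew + 2·y_mulch = 46.
This yields shadow prices y_crew = 8, y_mulch = 7.
retaining walls enters the basis when its profit ≥ yᵀa₃ = 8·2 + 7·3 = 37.

37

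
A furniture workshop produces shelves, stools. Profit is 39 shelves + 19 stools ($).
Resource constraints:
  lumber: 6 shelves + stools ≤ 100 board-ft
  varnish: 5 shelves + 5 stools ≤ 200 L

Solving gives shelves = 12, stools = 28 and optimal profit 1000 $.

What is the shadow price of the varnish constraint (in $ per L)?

3

At the optimum: lumber uses 100 of 100 (binding); varnish uses 200 of 200 (binding).
The binding rows give the dual system: 6·y_lumber + 5·y_varnish = 39 and 1·y_lumber + 5·y_varnish = 19.
This yields shadow prices y_lumber = 4, y_varnish = 3.
Shadow price of varnish = 3.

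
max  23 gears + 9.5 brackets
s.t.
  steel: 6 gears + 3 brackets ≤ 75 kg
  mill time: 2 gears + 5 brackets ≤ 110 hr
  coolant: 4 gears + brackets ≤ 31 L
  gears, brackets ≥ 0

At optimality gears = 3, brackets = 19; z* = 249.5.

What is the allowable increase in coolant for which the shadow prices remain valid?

19

Binding constraints: steel, coolant. The basis is B = [[6,3],[4,1]] with det -6.
Per unit increase in coolant, x* moves by d = (0.5, -1).
The basis stays optimal until brackets reaches 0; allowable increase = 19 L.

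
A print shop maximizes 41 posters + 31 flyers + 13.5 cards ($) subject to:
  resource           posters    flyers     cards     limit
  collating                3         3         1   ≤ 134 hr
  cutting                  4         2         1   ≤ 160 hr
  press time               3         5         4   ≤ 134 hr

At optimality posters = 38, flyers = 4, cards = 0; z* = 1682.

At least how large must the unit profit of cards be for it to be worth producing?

20

Check each constraint at x*: collating 126/134 (slack 8); cutting 160/160 (tight); press time 134/134 (tight).
Slack constraints have shadow price 0 (complementary slackness).
Dual feasibility on the basic columns requires 4·y_cutting + 3·y_press time = 41, 2·y_cutting + 5·y_press time = 31.
This yields shadow prices y_cutting = 8, y_press time = 3.
cards enters the basis when its profit ≥ yᵀa₃ = 8·1 + 3·4 = 20.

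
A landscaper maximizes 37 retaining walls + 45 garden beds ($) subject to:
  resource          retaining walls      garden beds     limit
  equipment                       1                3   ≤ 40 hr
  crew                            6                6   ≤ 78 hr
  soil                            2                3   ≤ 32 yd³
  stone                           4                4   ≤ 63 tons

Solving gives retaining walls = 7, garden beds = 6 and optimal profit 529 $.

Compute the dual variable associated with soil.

Check each constraint at x*: equipment 25/40 (slack 15); crew 78/78 (tight); soil 32/32 (tight); stone 52/63 (slack 11).
Slack constraints have shadow price 0 (complementary slackness).
Dual feasibility on the basic columns requires 6·y_crew + 2·y_soil = 37, 6·y_crew + 3·y_soil = 45.
Solving: y_crew = 3.5, y_soil = 8.
Shadow price of soil = 8.

8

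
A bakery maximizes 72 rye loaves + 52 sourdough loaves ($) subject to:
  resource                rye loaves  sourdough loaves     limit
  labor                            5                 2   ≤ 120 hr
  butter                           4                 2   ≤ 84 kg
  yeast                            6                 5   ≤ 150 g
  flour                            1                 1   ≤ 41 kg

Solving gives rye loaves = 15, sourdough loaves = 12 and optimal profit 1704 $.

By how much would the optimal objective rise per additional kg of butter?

6

At the optimum: labor uses 99 of 120 (slack = 21); butter uses 84 of 84 (binding); yeast uses 150 of 150 (binding); flour uses 27 of 41 (slack = 14).
By complementary slackness, y = 0 for the non-binding constraints.
From A_Bᵀ y = c: 4·y_butter + 6·y_yeast = 72; 2·y_butter + 5·y_yeast = 52.
This yields shadow prices y_butter = 6, y_yeast = 8.
Shadow price of butter = 6.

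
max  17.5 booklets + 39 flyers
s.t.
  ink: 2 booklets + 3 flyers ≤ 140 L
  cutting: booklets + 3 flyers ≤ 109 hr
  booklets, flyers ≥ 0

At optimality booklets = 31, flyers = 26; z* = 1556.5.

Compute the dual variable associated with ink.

4.5

At the optimum: ink uses 140 of 140 (binding); cutting uses 109 of 109 (binding).
The binding rows give the dual system: 2·y_ink + 1·y_cutting = 17.5 and 3·y_ink + 3·y_cutting = 39.
Solving: y_ink = 4.5, y_cutting = 8.5.
Shadow price of ink = 4.5.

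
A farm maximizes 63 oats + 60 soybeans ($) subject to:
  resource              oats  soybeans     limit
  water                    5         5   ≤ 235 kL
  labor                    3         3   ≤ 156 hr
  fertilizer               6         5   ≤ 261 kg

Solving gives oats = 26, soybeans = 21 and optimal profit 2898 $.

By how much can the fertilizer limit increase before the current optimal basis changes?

Binding constraints: water, fertilizer. The basis is B = [[5,5],[6,5]] with det -5.
Per unit increase in fertilizer, x* moves by d = (1, -1).
The basis stays optimal until soybeans reaches 0; allowable increase = 21 kg.

21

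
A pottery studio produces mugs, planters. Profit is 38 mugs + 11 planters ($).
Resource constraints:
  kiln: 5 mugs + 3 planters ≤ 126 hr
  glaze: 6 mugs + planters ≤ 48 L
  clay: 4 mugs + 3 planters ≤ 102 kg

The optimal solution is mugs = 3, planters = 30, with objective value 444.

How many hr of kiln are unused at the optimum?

21

kiln used = 5·3 + 3·30 = 105; slack = 126 − 105 = 21.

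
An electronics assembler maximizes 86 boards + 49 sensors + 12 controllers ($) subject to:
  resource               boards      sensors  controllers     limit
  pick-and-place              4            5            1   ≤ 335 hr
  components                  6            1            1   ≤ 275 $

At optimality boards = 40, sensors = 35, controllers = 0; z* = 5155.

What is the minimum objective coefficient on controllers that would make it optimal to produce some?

Both pick-and-place and components are binding at x*.
The binding rows give the dual system: 4·y_pick-and-place + 6·y_components = 86 and 5·y_pick-and-place + 1·y_components = 49.
This yields shadow prices y_pick-and-place = 8, y_components = 9.
controllers enters the basis when its profit ≥ yᵀa₃ = 8·1 + 9·1 = 17.

17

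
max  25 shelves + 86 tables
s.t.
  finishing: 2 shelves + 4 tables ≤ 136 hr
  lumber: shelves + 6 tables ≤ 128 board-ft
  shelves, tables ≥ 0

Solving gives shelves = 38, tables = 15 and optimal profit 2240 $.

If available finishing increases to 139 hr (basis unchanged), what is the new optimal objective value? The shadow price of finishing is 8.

Δb = 3, so new z* = 2240 + (8)·(3) = 2240 + 24 = 2264.

2264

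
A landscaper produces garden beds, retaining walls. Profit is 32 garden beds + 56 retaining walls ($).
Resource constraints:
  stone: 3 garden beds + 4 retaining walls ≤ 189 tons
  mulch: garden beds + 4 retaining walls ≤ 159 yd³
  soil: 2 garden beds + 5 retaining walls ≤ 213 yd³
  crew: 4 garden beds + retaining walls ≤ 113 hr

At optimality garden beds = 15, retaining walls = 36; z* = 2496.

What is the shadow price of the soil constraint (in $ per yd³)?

0

At the optimum: stone uses 189 of 189 (binding); mulch uses 159 of 159 (binding); soil uses 210 of 213 (slack = 3); crew uses 96 of 113 (slack = 17).
Slack constraints have shadow price 0 (complementary slackness).
Dual feasibility on the basic columns requires 3·y_stone + 1·y_mulch = 32, 4·y_stone + 4·y_mulch = 56.
→ y_stone = 9 and y_mulch = 5.
Shadow price of soil = 0.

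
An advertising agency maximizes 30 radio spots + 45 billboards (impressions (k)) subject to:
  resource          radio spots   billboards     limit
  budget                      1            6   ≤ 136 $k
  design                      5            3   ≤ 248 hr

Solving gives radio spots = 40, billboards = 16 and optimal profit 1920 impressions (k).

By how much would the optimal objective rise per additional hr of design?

At the optimum: budget uses 136 of 136 (binding); design uses 248 of 248 (binding).
Dual feasibility on the basic columns requires 1·y_budget + 5·y_design = 30, 6·y_budget + 3·y_design = 45.
→ y_budget = 5 and y_design = 5.
Shadow price of design = 5.

5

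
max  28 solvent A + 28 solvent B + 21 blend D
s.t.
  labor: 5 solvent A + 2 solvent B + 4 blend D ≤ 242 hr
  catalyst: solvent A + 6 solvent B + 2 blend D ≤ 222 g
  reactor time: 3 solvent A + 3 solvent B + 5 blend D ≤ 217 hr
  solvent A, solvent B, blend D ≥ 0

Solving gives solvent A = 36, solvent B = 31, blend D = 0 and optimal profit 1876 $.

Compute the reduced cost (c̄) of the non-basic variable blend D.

-5

Check each constraint at x*: labor 242/242 (tight); catalyst 222/222 (tight); reactor time 201/217 (slack 16).
Since reactor time is not tight, its dual is 0.
Dual feasibility on the basic columns requires 5·y_labor + 1·y_catalyst = 28, 2·y_labor + 6·y_catalyst = 28.
This yields shadow prices y_labor = 5, y_catalyst = 3.
Reduced cost of blend D: c₃ − yᵀa₃ = 21 − (5·4 + 3·2) = 21 − 26 = -5.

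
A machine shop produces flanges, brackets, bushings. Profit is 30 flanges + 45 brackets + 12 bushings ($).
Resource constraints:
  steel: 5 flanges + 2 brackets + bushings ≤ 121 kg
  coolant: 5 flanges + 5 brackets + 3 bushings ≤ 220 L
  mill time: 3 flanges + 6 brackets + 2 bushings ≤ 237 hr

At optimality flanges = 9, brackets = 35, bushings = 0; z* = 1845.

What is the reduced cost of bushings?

-7

Binding: coolant and mill time. Non-binding: steel (6 unused).
Since steel is not tight, its dual is 0.
The binding rows give the dual system: 5·y_coolant + 3·y_mill time = 30 and 5·y_coolant + 6·y_mill time = 45.
This yields shadow prices y_coolant = 3, y_mill time = 5.
Reduced cost of bushings: c₃ − yᵀa₃ = 12 − (3·3 + 5·2) = 12 − 19 = -7.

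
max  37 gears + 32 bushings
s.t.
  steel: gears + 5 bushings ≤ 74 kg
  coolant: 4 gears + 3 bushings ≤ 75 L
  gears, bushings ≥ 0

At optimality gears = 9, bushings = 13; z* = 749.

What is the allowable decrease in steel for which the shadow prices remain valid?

55.25

Binding constraints: steel, coolant. The basis is B = [[1,5],[4,3]] with det -17.
Per unit decrease in steel, x* moves by d = (0.1765, -0.2353).
The basis stays optimal until bushings reaches 0; allowable decrease = 55.25 kg.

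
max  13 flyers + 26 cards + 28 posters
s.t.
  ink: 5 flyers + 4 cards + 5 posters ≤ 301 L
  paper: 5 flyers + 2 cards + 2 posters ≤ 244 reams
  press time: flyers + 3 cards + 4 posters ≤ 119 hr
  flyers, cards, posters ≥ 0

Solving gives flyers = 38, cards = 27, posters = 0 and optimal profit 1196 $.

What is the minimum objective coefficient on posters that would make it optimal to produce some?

34

Check each constraint at x*: ink 298/301 (slack 3); paper 244/244 (tight); press time 119/119 (tight).
Slack constraints have shadow price 0 (complementary slackness).
Dual feasibility on the basic columns requires 5·y_paper + 1·y_press time = 13, 2·y_paper + 3·y_press time = 26.
Solving: y_paper = 1, y_press time = 8.
posters enters the basis when its profit ≥ yᵀa₃ = 1·2 + 8·4 = 34.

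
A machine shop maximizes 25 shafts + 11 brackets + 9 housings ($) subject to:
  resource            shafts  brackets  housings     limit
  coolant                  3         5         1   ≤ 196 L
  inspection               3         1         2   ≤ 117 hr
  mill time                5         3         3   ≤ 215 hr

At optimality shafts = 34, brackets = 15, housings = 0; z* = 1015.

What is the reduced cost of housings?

-7

Binding: inspection and mill time. Non-binding: coolant (19 unused).
Slack constraints have shadow price 0 (complementary slackness).
The binding rows give the dual system: 3·y_inspection + 5·y_mill time = 25 and 1·y_inspection + 3·y_mill time = 11.
This yields shadow prices y_inspection = 5, y_mill time = 2.
Reduced cost of housings: c₃ − yᵀa₃ = 9 − (5·2 + 2·3) = 9 − 16 = -7.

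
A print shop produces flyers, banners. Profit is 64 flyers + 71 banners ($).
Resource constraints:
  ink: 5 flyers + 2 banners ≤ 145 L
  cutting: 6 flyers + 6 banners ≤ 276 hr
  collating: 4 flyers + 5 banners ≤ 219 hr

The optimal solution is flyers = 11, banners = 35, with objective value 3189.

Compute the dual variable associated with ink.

0

Binding: cutting and collating. Non-binding: ink (20 unused).
Slack constraints have shadow price 0 (complementary slackness).
The binding rows give the dual system: 6·y_cutting + 4·y_collating = 64 and 6·y_cutting + 5·y_collating = 71.
→ y_cutting = 6 and y_collating = 7.
Shadow price of ink = 0.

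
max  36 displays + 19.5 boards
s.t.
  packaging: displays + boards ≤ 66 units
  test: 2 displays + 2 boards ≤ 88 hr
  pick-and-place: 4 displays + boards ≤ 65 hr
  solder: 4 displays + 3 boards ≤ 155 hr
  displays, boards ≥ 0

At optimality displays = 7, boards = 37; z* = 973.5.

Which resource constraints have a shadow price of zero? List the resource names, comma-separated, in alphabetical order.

packaging, solder

packaging: 44/66 (slack 22)
test: 88/88 (binding)
pick-and-place: 65/65 (binding)
solder: 139/155 (slack 16)
By complementary slackness, a constraint with positive slack has shadow price 0 → packaging, solder.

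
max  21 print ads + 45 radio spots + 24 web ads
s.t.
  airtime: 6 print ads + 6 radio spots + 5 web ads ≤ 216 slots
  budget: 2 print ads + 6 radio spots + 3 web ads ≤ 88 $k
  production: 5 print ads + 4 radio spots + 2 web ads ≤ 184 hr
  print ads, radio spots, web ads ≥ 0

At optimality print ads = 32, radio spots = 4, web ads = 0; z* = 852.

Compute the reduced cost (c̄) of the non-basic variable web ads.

At the optimum: airtime uses 216 of 216 (binding); budget uses 88 of 88 (binding); production uses 176 of 184 (slack = 8).
Slack constraints have shadow price 0 (complementary slackness).
The binding rows give the dual system: 6·y_airtime + 2·y_budget = 21 and 6·y_airtime + 6·y_budget = 45.
This yields shadow prices y_airtime = 1.5, y_budget = 6.
Reduced cost of web ads: c₃ − yᵀa₃ = 24 − (1.5·5 + 6·3) = 24 − 25.5 = -1.5.

-1.5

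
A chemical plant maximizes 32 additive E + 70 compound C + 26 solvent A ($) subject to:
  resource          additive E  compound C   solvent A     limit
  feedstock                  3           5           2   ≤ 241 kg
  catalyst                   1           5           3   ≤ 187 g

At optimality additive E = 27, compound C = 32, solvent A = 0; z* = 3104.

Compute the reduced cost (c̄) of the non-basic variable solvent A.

Check each constraint at x*: feedstock 241/241 (tight); catalyst 187/187 (tight).
From A_Bᵀ y = c: 3·y_feedstock + 1·y_catalyst = 32; 5·y_feedstock + 5·y_catalyst = 70.
This yields shadow prices y_feedstock = 9, y_catalyst = 5.
Reduced cost of solvent A: c₃ − yᵀa₃ = 26 − (9·2 + 5·3) = 26 − 33 = -7.

-7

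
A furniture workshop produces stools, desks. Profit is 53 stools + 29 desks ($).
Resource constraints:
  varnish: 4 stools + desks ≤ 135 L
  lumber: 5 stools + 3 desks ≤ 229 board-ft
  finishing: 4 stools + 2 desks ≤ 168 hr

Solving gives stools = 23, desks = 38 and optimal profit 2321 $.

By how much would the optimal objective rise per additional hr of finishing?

7

Binding: lumber and finishing. Non-binding: varnish (5 unused).
Slack constraints have shadow price 0 (complementary slackness).
The binding rows give the dual system: 5·y_lumber + 4·y_finishing = 53 and 3·y_lumber + 2·y_finishing = 29.
Solving: y_lumber = 5, y_finishing = 7.
Shadow price of finishing = 7.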